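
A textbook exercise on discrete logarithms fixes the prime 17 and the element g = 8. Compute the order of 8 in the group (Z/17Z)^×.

8

Since 8 ∈ (Z/17Z)^×, its order divides φ(17) = 17 − 1 = 16 = 2^4.
Divisors of 16: 1, 2, 4, 8, 16.
Check 8^d mod 17 for each divisor in increasing order:
8^1 ≡ 8 (mod 17)
8^2 ≡ 13 (mod 17)
8^4 ≡ 16 (mod 17)
8^8 ≡ 1 (mod 17) ✓
Therefore the multiplicative order of 8 modulo 17 is 8.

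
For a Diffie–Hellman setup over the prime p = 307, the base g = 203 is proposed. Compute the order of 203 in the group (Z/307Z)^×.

The order of 203 must divide φ(307) = 307 − 1 = 306 = 2 · 3^2 · 17.
Divisors of 306: 1, 2, 3, 6, 9, 17, 18, 34, 51, 102, 153, 306.
Test each divisor d:
203^1 ≡ 203
203^2 ≡ 71
203^3 ≡ 291
203^6 ≡ 256
203^9 ≡ 202
203^17 ≡ 139
203^18 ≡ 280
203^34 ≡ 287
203^51 ≡ 290
203^102 ≡ 289
203^153 ≡ 306
203^306 ≡ 1
So ord_307(203) = 306.

306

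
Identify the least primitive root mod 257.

φ(257) = 257 − 1 = 256 = 2^8.
g is a primitive root iff g^(256/q) ≢ 1 (mod 257) for each prime q ∈ {2}.
g = 2: 2^128 ≡ 1 — hits 1, so not a primitive root.
g = 3: 3^128 ≡ 256 — none is 1, so 3 is a primitive root.
The smallest primitive root modulo 257 is 3.

3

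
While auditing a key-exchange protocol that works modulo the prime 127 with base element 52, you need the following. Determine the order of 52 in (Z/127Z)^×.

ord(52) | φ(127) = 127 − 1 = 126 = 2 · 3^2 · 7.
Divisors of 126: 1, 2, 3, 6, 7, 9, 14, 18, 21, 42, 63, 126.
Evaluate successive powers at the divisors of 126:
52^1 ≡ 52 (mod 127)
52^2 ≡ 37 (mod 127)
52^3 ≡ 19 (mod 127)
52^6 ≡ 107 (mod 127)
52^7 ≡ 103 (mod 127)
52^9 ≡ 1 (mod 127) ✓
The smallest such exponent is 9, so the order of 52 is 9.

9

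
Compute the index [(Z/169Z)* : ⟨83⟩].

3

By Lagrange's theorem, ord_169(83) divides φ(169) = φ(13^2) = 13·(13−1) = 156 = 2^2 · 3 · 13.
Divisors of 156: 1, 2, 3, 4, 6, 12, 13, 26, 39, 52, 78, 156.
Check 83^d mod 169 for each divisor in increasing order:
83^1 ≡ 83 (mod 169)
83^2 ≡ 129 (mod 169)
83^3 ≡ 60 (mod 169)
83^4 ≡ 79 (mod 169)
83^6 ≡ 51 (mod 169)
83^12 ≡ 66 (mod 169)
83^13 ≡ 70 (mod 169)
83^26 ≡ 168 (mod 169)
83^39 ≡ 99 (mod 169)
83^52 ≡ 1 (mod 169) ✓
The order of 83 is 52, so the subgroup it generates has 52 elements.
The index is φ(169) / ord(83) = 156 / 52 = 3.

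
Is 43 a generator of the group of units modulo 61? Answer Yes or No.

φ(61) = 61 − 1 = 60 = 2^2 · 3 · 5.
43 is a primitive root mod 61 iff 43^(φ(61)/q) ≢ 1 for every prime q | φ(61), i.e. q ∈ {2, 3, 5}.
43^30 ≡ 60 (mod 61)  [q = 2: ≢ 1 ✓]
43^20 ≡ 47 (mod 61)  [q = 3: ≢ 1 ✓]
43^12 ≡ 58 (mod 61)  [q = 5: ≢ 1 ✓]
All checks pass, so 43 has order 60 and is a primitive root modulo 61.

Yes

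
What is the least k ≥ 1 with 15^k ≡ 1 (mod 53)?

13

The order of 15 must divide φ(53) = 53 − 1 = 52 = 2^2 · 13.
Divisors of 52: 1, 2, 4, 13, 26, 52.
Check 15^d mod 53 for each divisor in increasing order:
15^1 ≡ 15 (mod 53)
15^2 ≡ 13 (mod 53)
15^4 ≡ 10 (mod 53)
15^13 ≡ 1 (mod 53) ✓
The smallest such exponent is 13, so the order of 15 is 13.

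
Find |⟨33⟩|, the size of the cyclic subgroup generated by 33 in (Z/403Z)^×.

By Lagrange's theorem, ord_403(33) divides φ(403) = φ(13·31) = (13−1)·(31−1) = 12·30 = 360 = 2^3 · 3^2 · 5.
Divisors of 360: 1, 2, 3, 4, 5, 6, 8, 9, 10, 12, 15, 18, 20, 24, 30, 36, 40, 45, 60, 72, 90, 120, 180, 360.
Test each divisor d:
33^1 ≡ 33
33^2 ≡ 283
33^3 ≡ 70
33^4 ≡ 295
33^5 ≡ 63
33^6 ≡ 64
33^8 ≡ 380
33^9 ≡ 47
33^10 ≡ 342
33^12 ≡ 66
33^15 ≡ 187
33^18 ≡ 194
33^20 ≡ 94
33^24 ≡ 326
33^30 ≡ 311
33^36 ≡ 157
33^40 ≡ 373
33^45 ≡ 125
33^60 ≡ 1
The smallest such exponent is 60, so the order of 33 is 60.

60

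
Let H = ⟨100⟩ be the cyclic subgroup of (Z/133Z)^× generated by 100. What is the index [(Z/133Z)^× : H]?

The order of 100 must divide φ(133) = φ(7·19) = (7−1)·(19−1) = 6·18 = 108 = 2^2 · 3^3.
Divisors of 108: 1, 2, 3, 4, 6, 9, 12, 18, 27, 36, 54, 108.
Test each divisor d:
100^1 ≡ 100 (mod 133)
100^2 ≡ 25 (mod 133)
100^3 ≡ 106 (mod 133)
100^4 ≡ 93 (mod 133)
100^6 ≡ 64 (mod 133)
100^9 ≡ 1 (mod 133) ✓
Thus |⟨100⟩| = ord(100) = 9.
The index is φ(133) / ord(100) = 108 / 9 = 12.

12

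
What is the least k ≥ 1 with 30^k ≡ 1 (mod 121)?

By Lagrange's theorem, ord_121(30) divides φ(121) = φ(11^2) = 11·(11−1) = 110 = 2 · 5 · 11.
Divisors of 110: 1, 2, 5, 10, 11, 22, 55, 110.
Compute 30^d (mod 121) for the divisors d until we hit 1:
30^1 ≡ 30 (mod 121)
30^2 ≡ 53 (mod 121)
30^5 ≡ 54 (mod 121)
30^10 ≡ 12 (mod 121)
30^11 ≡ 118 (mod 121)
30^22 ≡ 9 (mod 121)
30^55 ≡ 120 (mod 121)
30^110 ≡ 1 (mod 121) ✓
Therefore the multiplicative order of 30 modulo 121 is 110.

110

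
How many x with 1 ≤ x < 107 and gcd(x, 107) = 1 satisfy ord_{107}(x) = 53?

φ(107) = 107 − 1 = 106 = 2 · 53.
In a cyclic group of order 106, there are φ(d) elements of order d for each divisor d of 106, and zero for non-divisors.
53 | 106, and φ(53) = 53 − 1 = 52.

52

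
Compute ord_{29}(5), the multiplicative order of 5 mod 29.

14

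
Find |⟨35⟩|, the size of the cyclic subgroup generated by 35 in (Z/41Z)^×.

40

Since 35 ∈ (Z/41Z)^×, its order divides φ(41) = 41 − 1 = 40 = 2^3 · 5.
Divisors of 40: 1, 2, 4, 5, 8, 10, 20, 40.
Compute 35^d (mod 41) for the divisors d until we hit 1:
35^1 ≡ 35 (mod 41)
35^2 ≡ 36 (mod 41)
35^4 ≡ 25 (mod 41)
35^5 ≡ 14 (mod 41)
35^8 ≡ 10 (mod 41)
35^10 ≡ 32 (mod 41)
35^20 ≡ 40 (mod 41)
35^40 ≡ 1 (mod 41) ✓
Hence ord(35) = 40.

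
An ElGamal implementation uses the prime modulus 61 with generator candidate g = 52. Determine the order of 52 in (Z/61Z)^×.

10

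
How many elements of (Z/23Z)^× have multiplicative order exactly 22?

φ(23) = 23 − 1 = 22 = 2 · 11.
Since (Z/23Z)^× is cyclic of order 22, the number of elements of order d is φ(d) when d | 22 and 0 otherwise.
22 = 2 · 11 divides 22, and φ(22) = 10.

10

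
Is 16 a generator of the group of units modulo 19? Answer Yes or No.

No

φ(19) = 19 − 1 = 18 = 2 · 3^2.
16 is a primitive root mod 19 iff 16^(φ(19)/q) ≢ 1 for every prime q | φ(19), i.e. q ∈ {2, 3}.
16^9 ≡ 1 (mod 19)  [q = 2: ≡ 1 ✗]
16^6 ≡ 7 (mod 19)  [q = 3: ≢ 1 ✓]
16^9 ≡ 1 shows ord(16) | 9, strictly less than φ(19); not a primitive root.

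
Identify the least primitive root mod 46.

φ(46) = φ(2)·φ(23) = 1·22 = 22 = 2 · 11.
Test candidates g = 2, 3, … against the prime factors q ∈ {2, 11} of φ(46): g is a generator iff g^(22/q) ≢ 1 for every such q.
g = 2: gcd(2, 46) = 2 > 1, not a unit — skip.
g = 3: 3^11 ≡ 1 — hits 1, so not a primitive root.
g = 4: gcd(4, 46) = 2 > 1, not a unit — skip.
g = 5: 5^11 ≡ 45; 5^2 ≡ 25 — none is 1, so 5 is a primitive root.
Hence the least primitive root of 46 is 5.

5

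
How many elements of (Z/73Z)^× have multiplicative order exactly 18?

6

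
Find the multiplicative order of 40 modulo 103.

102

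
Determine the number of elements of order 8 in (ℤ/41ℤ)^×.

4

φ(41) = 41 − 1 = 40 = 2^3 · 5.
In a cyclic group of order 40, there are φ(d) elements of order d for each divisor d of 40, and zero for non-divisors.
8 = 2^3 divides 40, and φ(8) = 4.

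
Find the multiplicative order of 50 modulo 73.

36

By Lagrange's theorem, ord_73(50) divides φ(73) = 73 − 1 = 72 = 2^3 · 3^2.
Divisors of 72: 1, 2, 3, 4, 6, 8, 9, 12, 18, 24, 36, 72.
Evaluate successive powers at the divisors of 72:
50^1 ≡ 50 (mod 73)
50^2 ≡ 18 (mod 73)
50^3 ≡ 24 (mod 73)
50^4 ≡ 32 (mod 73)
50^6 ≡ 65 (mod 73)
50^8 ≡ 2 (mod 73)
50^9 ≡ 27 (mod 73)
50^12 ≡ 64 (mod 73)
50^18 ≡ 72 (mod 73)
50^24 ≡ 8 (mod 73)
50^36 ≡ 1 (mod 73) ✓
Hence ord(50) = 36.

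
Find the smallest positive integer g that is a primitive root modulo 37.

φ(37) = 37 − 1 = 36 = 2^2 · 3^2.
g is a primitive root iff g^(36/q) ≢ 1 (mod 37) for each prime q ∈ {2, 3}.
g = 2: 2^18 ≡ 36; 2^12 ≡ 26 — none is 1, so 2 is a primitive root.
The smallest primitive root modulo 37 is 2.

2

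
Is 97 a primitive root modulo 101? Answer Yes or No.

No

φ(101) = 101 − 1 = 100 = 2^2 · 5^2.
97 is a primitive root mod 101 iff 97^(φ(101)/q) ≢ 1 for every prime q | φ(101), i.e. q ∈ {2, 5}.
97^50 ≡ 1 (mod 101)  [q = 2: ≡ 1 ✗]
97^20 ≡ 36 (mod 101)  [q = 5: ≢ 1 ✓]
97^50 ≡ 1 shows ord(97) | 50, strictly less than φ(101); not a primitive root.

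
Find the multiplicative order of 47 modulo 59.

58

The order of 47 must divide φ(59) = 59 − 1 = 58 = 2 · 29.
Divisors of 58: 1, 2, 29, 58.
Test each divisor d:
47^1 ≡ 47 (mod 59)
47^2 ≡ 26 (mod 59)
47^29 ≡ 58 (mod 59)
47^58 ≡ 1 (mod 59) ✓
Hence ord(47) = 58.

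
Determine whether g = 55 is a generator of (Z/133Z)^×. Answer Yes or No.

No

133 = 7 · 19 is a product of two distinct odd primes, so (Z/133Z)^× ≅ (Z/7Z)^× × (Z/19Z)^× is not cyclic.
No primitive root modulo 133 exists; in particular 55 is not one.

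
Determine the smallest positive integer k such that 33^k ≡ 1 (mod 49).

By Lagrange's theorem, ord_49(33) divides φ(49) = φ(7^2) = 7·(7−1) = 42 = 2 · 3 · 7.
Divisors of 42: 1, 2, 3, 6, 7, 14, 21, 42.
Test each divisor d:
33^1 ≡ 33
33^2 ≡ 11
33^3 ≡ 20
33^6 ≡ 8
33^7 ≡ 19
33^14 ≡ 18
33^21 ≡ 48
33^42 ≡ 1
The smallest such exponent is 42, so the order of 33 is 42.

42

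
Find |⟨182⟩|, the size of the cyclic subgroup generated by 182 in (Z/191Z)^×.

By Lagrange's theorem, ord_191(182) divides φ(191) = 191 − 1 = 190 = 2 · 5 · 19.
Divisors of 190: 1, 2, 5, 10, 19, 38, 95, 190.
Test each divisor d:
182^1 ≡ 182
182^2 ≡ 81
182^5 ≡ 161
182^10 ≡ 136
182^19 ≡ 152
182^38 ≡ 184
182^95 ≡ 190
182^190 ≡ 1
Therefore the multiplicative order of 182 modulo 191 is 190.

190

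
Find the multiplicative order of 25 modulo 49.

By Lagrange's theorem, ord_49(25) divides φ(49) = φ(7^2) = 7·(7−1) = 42 = 2 · 3 · 7.
Divisors of 42: 1, 2, 3, 6, 7, 14, 21, 42.
Test each divisor d:
25^1 ≡ 25 (mod 49)
25^2 ≡ 37 (mod 49)
25^3 ≡ 43 (mod 49)
25^6 ≡ 36 (mod 49)
25^7 ≡ 18 (mod 49)
25^14 ≡ 30 (mod 49)
25^21 ≡ 1 (mod 49) ✓
The smallest such exponent is 21, so the order of 25 is 21.

21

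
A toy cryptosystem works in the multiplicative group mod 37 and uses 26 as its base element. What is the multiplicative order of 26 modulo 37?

3

Since 26 ∈ (Z/37Z)^×, its order divides φ(37) = 37 − 1 = 36 = 2^2 · 3^2.
Divisors of 36: 1, 2, 3, 4, 6, 9, 12, 18, 36.
Compute 26^d (mod 37) for the divisors d until we hit 1:
26^1 ≡ 26
26^2 ≡ 10
26^3 ≡ 1
The smallest such exponent is 3, so the order of 26 is 3.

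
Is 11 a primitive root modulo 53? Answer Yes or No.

No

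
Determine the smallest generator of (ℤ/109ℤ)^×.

6

φ(109) = 109 − 1 = 108 = 2^2 · 3^3.
Test candidates g = 2, 3, … against the prime factors q ∈ {2, 3} of φ(109): g is a generator iff g^(108/q) ≢ 1 for every such q.
g = 2: 2^54 ≡ 108; 2^36 ≡ 1 — hits 1, so not a primitive root.
g = 3: 3^54 ≡ 1 — hits 1, so not a primitive root.
g = 4: 4^54 ≡ 1 — hits 1, so not a primitive root.
g = 5: 5^54 ≡ 1 — hits 1, so not a primitive root.
g = 6: 6^54 ≡ 108; 6^36 ≡ 63 — none is 1, so 6 is a primitive root.
So 6 is the smallest generator of (Z/109Z)^×.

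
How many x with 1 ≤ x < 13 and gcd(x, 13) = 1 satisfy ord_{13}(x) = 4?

2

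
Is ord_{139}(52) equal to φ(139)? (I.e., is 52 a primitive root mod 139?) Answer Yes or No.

No

φ(139) = 139 − 1 = 138 = 2 · 3 · 23.
It suffices to check that the order of 52 is not a proper divisor of 138: compute 52^(138/q) for q ∈ {2, 3, 23}.
52^69 ≡ 1 (mod 139)  [q = 2: ≡ 1 ✗]
52^46 ≡ 1 (mod 139)  [q = 3: ≡ 1 ✗]
52^6 ≡ 125 (mod 139)  [q = 23: ≢ 1 ✓]
The check at q = 2 fails, so 52 generates a proper subgroup.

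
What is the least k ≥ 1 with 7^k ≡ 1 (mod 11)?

10

Since 7 ∈ (Z/11Z)^×, its order divides φ(11) = 11 − 1 = 10 = 2 · 5.
Divisors of 10: 1, 2, 5, 10.
Test each divisor d:
7^1 ≡ 7
7^2 ≡ 5
7^5 ≡ 10
7^10 ≡ 1
Therefore the multiplicative order of 7 modulo 11 is 10.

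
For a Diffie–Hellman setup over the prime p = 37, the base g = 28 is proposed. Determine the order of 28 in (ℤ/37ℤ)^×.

18

Since 28 ∈ (Z/37Z)^×, its order divides φ(37) = 37 − 1 = 36 = 2^2 · 3^2.
Divisors of 36: 1, 2, 3, 4, 6, 9, 12, 18, 36.
Evaluate successive powers at the divisors of 36:
28^1 ≡ 28 (mod 37)
28^2 ≡ 7 (mod 37)
28^3 ≡ 11 (mod 37)
28^4 ≡ 12 (mod 37)
28^6 ≡ 10 (mod 37)
28^9 ≡ 36 (mod 37)
28^12 ≡ 26 (mod 37)
28^18 ≡ 1 (mod 37) ✓
Hence ord(28) = 18.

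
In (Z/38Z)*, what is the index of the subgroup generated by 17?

2

ord(17) | φ(38) = φ(2)·φ(19) = 1·18 = 18 = 2 · 3^2.
Divisors of 18: 1, 2, 3, 6, 9, 18.
Compute 17^d (mod 38) for the divisors d until we hit 1:
17^1 ≡ 17
17^2 ≡ 23
17^3 ≡ 11
17^6 ≡ 7
17^9 ≡ 1
The order of 17 is 9, so the subgroup it generates has 9 elements.
Index = |(Z/38Z)^×| / |⟨17⟩| = 18 / 9 = 2.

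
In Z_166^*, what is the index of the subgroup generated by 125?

1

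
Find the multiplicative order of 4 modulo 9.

By Lagrange's theorem, ord_9(4) divides φ(9) = φ(3^2) = 3·(3−1) = 6 = 2 · 3.
Divisors of 6: 1, 2, 3, 6.
Evaluate successive powers at the divisors of 6:
4^1 ≡ 4 (mod 9)
4^2 ≡ 7 (mod 9)
4^3 ≡ 1 (mod 9) ✓
Hence ord(4) = 3.

3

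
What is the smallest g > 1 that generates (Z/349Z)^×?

φ(349) = 349 − 1 = 348 = 2^2 · 3 · 29.
Test candidates g = 2, 3, … against the prime factors q ∈ {2, 3, 29} of φ(349): g is a generator iff g^(348/q) ≢ 1 for every such q.
g = 2: 2^174 ≡ 348; 2^116 ≡ 226; 2^12 ≡ 257 — none is 1, so 2 is a primitive root.
The smallest primitive root modulo 349 is 2.

2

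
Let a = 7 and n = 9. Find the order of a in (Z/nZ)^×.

By Lagrange's theorem, ord_9(7) divides φ(9) = φ(3^2) = 3·(3−1) = 6 = 2 · 3.
Divisors of 6: 1, 2, 3, 6.
Test each divisor d:
7^1 ≡ 7
7^2 ≡ 4
7^3 ≡ 1
Hence ord(7) = 3.

3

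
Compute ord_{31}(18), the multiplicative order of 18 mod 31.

The order of 18 must divide φ(31) = 31 − 1 = 30 = 2 · 3 · 5.
Divisors of 30: 1, 2, 3, 5, 6, 10, 15, 30.
Evaluate successive powers at the divisors of 30:
18^1 ≡ 18
18^2 ≡ 14
18^3 ≡ 4
18^5 ≡ 25
18^6 ≡ 16
18^10 ≡ 5
18^15 ≡ 1
The smallest such exponent is 15, so the order of 18 is 15.

15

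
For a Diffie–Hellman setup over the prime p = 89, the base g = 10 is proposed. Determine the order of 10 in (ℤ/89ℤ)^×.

44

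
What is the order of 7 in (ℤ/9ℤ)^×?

3

By Lagrange's theorem, ord_9(7) divides φ(9) = φ(3^2) = 3·(3−1) = 6 = 2 · 3.
Divisors of 6: 1, 2, 3, 6.
Compute 7^d (mod 9) for the divisors d until we hit 1:
7^1 ≡ 7 (mod 9)
7^2 ≡ 4 (mod 9)
7^3 ≡ 1 (mod 9) ✓
So ord_9(7) = 3.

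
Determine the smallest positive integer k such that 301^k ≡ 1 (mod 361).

The order of 301 must divide φ(361) = φ(19^2) = 19·(19−1) = 342 = 2 · 3^2 · 19.
Divisors of 342: 1, 2, 3, 6, 9, 18, 19, 38, 57, 114, 171, 342.
Compute 301^d (mod 361) for the divisors d until we hit 1:
301^1 ≡ 301
301^2 ≡ 351
301^3 ≡ 239
301^6 ≡ 83
301^9 ≡ 343
301^18 ≡ 324
301^19 ≡ 54
301^38 ≡ 28
301^57 ≡ 68
301^114 ≡ 292
301^171 ≡ 1
The smallest such exponent is 171, so the order of 301 is 171.

171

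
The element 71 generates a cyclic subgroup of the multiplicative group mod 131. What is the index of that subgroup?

By Lagrange's theorem, ord_131(71) divides φ(131) = 131 − 1 = 130 = 2 · 5 · 13.
Divisors of 130: 1, 2, 5, 10, 13, 26, 65, 130.
Compute 71^d (mod 131) for the divisors d until we hit 1:
71^1 ≡ 71 (mod 131)
71^2 ≡ 63 (mod 131)
71^5 ≡ 18 (mod 131)
71^10 ≡ 62 (mod 131)
71^13 ≡ 130 (mod 131)
71^26 ≡ 1 (mod 131) ✓
So ord_131(71) = 26, hence |⟨71⟩| = 26.
Index = |(Z/131Z)^×| / |⟨71⟩| = 130 / 26 = 5.

5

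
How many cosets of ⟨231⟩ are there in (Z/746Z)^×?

3

Since 231 ∈ (Z/746Z)^×, its order divides φ(746) = φ(2)·φ(373) = 1·372 = 372 = 2^2 · 3 · 31.
Divisors of 372: 1, 2, 3, 4, 6, 12, 31, 62, 93, 124, 186, 372.
Check 231^d mod 746 for each divisor in increasing order:
231^1 ≡ 231 (mod 746)
231^2 ≡ 395 (mod 746)
231^3 ≡ 233 (mod 746)
231^4 ≡ 111 (mod 746)
231^6 ≡ 577 (mod 746)
231^12 ≡ 213 (mod 746)
231^31 ≡ 269 (mod 746)
231^62 ≡ 745 (mod 746)
231^93 ≡ 477 (mod 746)
231^124 ≡ 1 (mod 746) ✓
The order of 231 is 124, so the subgroup it generates has 124 elements.
Index = |(Z/746Z)^×| / |⟨231⟩| = 372 / 124 = 3.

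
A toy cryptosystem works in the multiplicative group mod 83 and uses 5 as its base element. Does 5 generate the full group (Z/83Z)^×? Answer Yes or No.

Yes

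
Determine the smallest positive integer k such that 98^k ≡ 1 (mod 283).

282

Since 98 ∈ (Z/283Z)^×, its order divides φ(283) = 283 − 1 = 282 = 2 · 3 · 47.
Divisors of 282: 1, 2, 3, 6, 47, 94, 141, 282.
Check 98^d mod 283 for each divisor in increasing order:
98^1 ≡ 98 (mod 283)
98^2 ≡ 265 (mod 283)
98^3 ≡ 217 (mod 283)
98^6 ≡ 111 (mod 283)
98^47 ≡ 239 (mod 283)
98^94 ≡ 238 (mod 283)
98^141 ≡ 282 (mod 283)
98^282 ≡ 1 (mod 283) ✓
Hence ord(98) = 282.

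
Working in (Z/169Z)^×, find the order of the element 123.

156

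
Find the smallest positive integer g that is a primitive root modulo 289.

3

φ(289) = φ(17^2) = 17·(17−1) = 272 = 2^4 · 17.
Test candidates g = 2, 3, … against the prime factors q ∈ {2, 17} of φ(289): g is a generator iff g^(272/q) ≢ 1 for every such q.
g = 2: 2^136 ≡ 1 — hits 1, so not a primitive root.
g = 3: 3^136 ≡ 288; 3^16 ≡ 171 — none is 1, so 3 is a primitive root.
So 3 is the smallest generator of (Z/289Z)^×.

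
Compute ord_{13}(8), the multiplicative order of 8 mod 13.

By Lagrange's theorem, ord_13(8) divides φ(13) = 13 − 1 = 12 = 2^2 · 3.
Divisors of 12: 1, 2, 3, 4, 6, 12.
Compute 8^d (mod 13) for the divisors d until we hit 1:
8^1 ≡ 8 (mod 13)
8^2 ≡ 12 (mod 13)
8^3 ≡ 5 (mod 13)
8^4 ≡ 1 (mod 13) ✓
Hence ord(8) = 4.

4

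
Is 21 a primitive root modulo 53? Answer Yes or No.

Yes

φ(53) = 53 − 1 = 52 = 2^2 · 13.
21 is a primitive root mod 53 iff 21^(φ(53)/q) ≢ 1 for every prime q | φ(53), i.e. q ∈ {2, 13}.
21^26 ≡ 52 (mod 53)  [q = 2: ≢ 1 ✓]
21^4 ≡ 24 (mod 53)  [q = 13: ≢ 1 ✓]
None equal 1, so ord_53(21) = 52: 21 is a primitive root.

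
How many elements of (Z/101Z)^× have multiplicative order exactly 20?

8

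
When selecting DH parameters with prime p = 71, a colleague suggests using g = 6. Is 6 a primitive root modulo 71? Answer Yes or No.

No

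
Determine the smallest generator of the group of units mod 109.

φ(109) = 109 − 1 = 108 = 2^2 · 3^3.
g is a primitive root iff g^(108/q) ≢ 1 (mod 109) for each prime q ∈ {2, 3}.
g = 2: 2^54 ≡ 108; 2^36 ≡ 1 — hits 1, so not a primitive root.
g = 3: 3^54 ≡ 1 — hits 1, so not a primitive root.
g = 4: 4^54 ≡ 1 — hits 1, so not a primitive root.
g = 5: 5^54 ≡ 1 — hits 1, so not a primitive root.
g = 6: 6^54 ≡ 108; 6^36 ≡ 63 — none is 1, so 6 is a primitive root.
So 6 is the smallest generator of (Z/109Z)^×.

6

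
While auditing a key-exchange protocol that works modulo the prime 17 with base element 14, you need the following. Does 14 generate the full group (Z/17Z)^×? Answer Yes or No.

φ(17) = 17 − 1 = 16 = 2^4.
Test 14^(16/q) mod 17 for each prime factor q of 16:
14^8 ≡ 16 (mod 17)  [q = 2: ≢ 1 ✓]
All checks pass, so 14 has order 16 and is a primitive root modulo 17.

Yes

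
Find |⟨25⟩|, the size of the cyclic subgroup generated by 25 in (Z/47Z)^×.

ord(25) | φ(47) = 47 − 1 = 46 = 2 · 23.
Divisors of 46: 1, 2, 23, 46.
Check 25^d mod 47 for each divisor in increasing order:
25^1 ≡ 25 (mod 47)
25^2 ≡ 14 (mod 47)
25^23 ≡ 1 (mod 47) ✓
So ord_47(25) = 23.

23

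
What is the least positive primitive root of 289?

3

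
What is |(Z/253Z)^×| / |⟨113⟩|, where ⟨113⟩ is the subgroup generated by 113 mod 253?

Since 113 ∈ (Z/253Z)^×, its order divides φ(253) = φ(11·23) = (11−1)·(23−1) = 10·22 = 220 = 2^2 · 5 · 11.
Divisors of 220: 1, 2, 4, 5, 10, 11, 20, 22, 44, 55, 110, 220.
Test each divisor d:
113^1 ≡ 113
113^2 ≡ 119
113^4 ≡ 246
113^5 ≡ 221
113^10 ≡ 12
113^11 ≡ 91
113^20 ≡ 144
113^22 ≡ 185
113^44 ≡ 70
113^55 ≡ 45
113^110 ≡ 1
So ord_253(113) = 110, hence |⟨113⟩| = 110.
The index is φ(253) / ord(113) = 220 / 110 = 2.

2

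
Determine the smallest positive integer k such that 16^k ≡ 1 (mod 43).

Since 16 ∈ (Z/43Z)^×, its order divides φ(43) = 43 − 1 = 42 = 2 · 3 · 7.
Divisors of 42: 1, 2, 3, 6, 7, 14, 21, 42.
Evaluate successive powers at the divisors of 42:
16^1 ≡ 16 (mod 43)
16^2 ≡ 41 (mod 43)
16^3 ≡ 11 (mod 43)
16^6 ≡ 35 (mod 43)
16^7 ≡ 1 (mod 43) ✓
So ord_43(16) = 7.

7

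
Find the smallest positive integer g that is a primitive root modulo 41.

φ(41) = 41 − 1 = 40 = 2^3 · 5.
Test candidates g = 2, 3, … against the prime factors q ∈ {2, 5} of φ(41): g is a generator iff g^(40/q) ≢ 1 for every such q.
g = 2: 2^20 ≡ 1 — hits 1, so not a primitive root.
g = 3: 3^20 ≡ 40; 3^8 ≡ 1 — hits 1, so not a primitive root.
g = 4: 4^20 ≡ 1 — hits 1, so not a primitive root.
g = 5: 5^20 ≡ 1 — hits 1, so not a primitive root.
g = 6: 6^20 ≡ 40; 6^8 ≡ 10 — none is 1, so 6 is a primitive root.
The smallest primitive root modulo 41 is 6.

6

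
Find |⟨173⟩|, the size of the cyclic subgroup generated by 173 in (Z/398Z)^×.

198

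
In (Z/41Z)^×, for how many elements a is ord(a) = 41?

0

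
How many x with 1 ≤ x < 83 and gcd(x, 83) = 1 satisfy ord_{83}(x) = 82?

40

φ(83) = 83 − 1 = 82 = 2 · 41.
In a cyclic group of order 82, there are φ(d) elements of order d for each divisor d of 82, and zero for non-divisors.
82 = 2 · 41 divides 82, and φ(82) = 40.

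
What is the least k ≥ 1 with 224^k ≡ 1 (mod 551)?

ord(224) | φ(551) = φ(19·29) = (19−1)·(29−1) = 18·28 = 504 = 2^3 · 3^2 · 7.
Divisors of 504: 1, 2, 3, 4, 6, 7, 8, 9, 12, 14, 18, 21, 24, 28, 36, 42, 56, 63, 72, 84, 126, 168, 252, 504.
Test each divisor d:
224^1 ≡ 224
224^2 ≡ 35
224^3 ≡ 126
224^4 ≡ 123
224^6 ≡ 448
224^7 ≡ 70
224^8 ≡ 252
224^9 ≡ 246
224^12 ≡ 140
224^14 ≡ 492
224^18 ≡ 457
224^21 ≡ 278
224^24 ≡ 315
224^28 ≡ 175
224^36 ≡ 20
224^42 ≡ 144
224^56 ≡ 320
224^63 ≡ 360
224^72 ≡ 400
224^84 ≡ 349
224^126 ≡ 115
224^168 ≡ 30
224^252 ≡ 1
The smallest such exponent is 252, so the order of 224 is 252.

252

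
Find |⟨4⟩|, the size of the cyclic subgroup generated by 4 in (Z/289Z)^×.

The order of 4 must divide φ(289) = φ(17^2) = 17·(17−1) = 272 = 2^4 · 17.
Divisors of 272: 1, 2, 4, 8, 16, 17, 34, 68, 136, 272.
Test each divisor d:
4^1 ≡ 4 (mod 289)
4^2 ≡ 16 (mod 289)
4^4 ≡ 256 (mod 289)
4^8 ≡ 222 (mod 289)
4^16 ≡ 154 (mod 289)
4^17 ≡ 38 (mod 289)
4^34 ≡ 288 (mod 289)
4^68 ≡ 1 (mod 289) ✓
So ord_289(4) = 68.

68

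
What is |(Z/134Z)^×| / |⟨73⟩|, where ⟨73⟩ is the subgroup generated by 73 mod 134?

2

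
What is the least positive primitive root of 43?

φ(43) = 43 − 1 = 42 = 2 · 3 · 7.
Test candidates g = 2, 3, … against the prime factors q ∈ {2, 3, 7} of φ(43): g is a generator iff g^(42/q) ≢ 1 for every such q.
g = 2: 2^21 ≡ 42; 2^14 ≡ 1 — hits 1, so not a primitive root.
g = 3: 3^21 ≡ 42; 3^14 ≡ 36; 3^6 ≡ 41 — none is 1, so 3 is a primitive root.
The smallest primitive root modulo 43 is 3.

3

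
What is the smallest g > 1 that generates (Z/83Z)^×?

2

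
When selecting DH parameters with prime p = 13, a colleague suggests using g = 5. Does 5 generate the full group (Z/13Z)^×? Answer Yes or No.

φ(13) = 13 − 1 = 12 = 2^2 · 3.
An element g generates (Z/13Z)^× iff g^(12/q) ≢ 1 (mod 13) for each prime q ∈ {2, 3}.
5^6 ≡ 12 (mod 13)  [q = 2: ≢ 1 ✓]
5^4 ≡ 1 (mod 13)  [q = 3: ≡ 1 ✗]
Since 5^4 ≡ 1, the order of 5 divides 4 < 12, so 5 is not a primitive root.

No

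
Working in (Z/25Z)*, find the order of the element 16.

5

By Lagrange's theorem, ord_25(16) divides φ(25) = φ(5^2) = 5·(5−1) = 20 = 2^2 · 5.
Divisors of 20: 1, 2, 4, 5, 10, 20.
Test each divisor d:
16^1 ≡ 16 (mod 25)
16^2 ≡ 6 (mod 25)
16^4 ≡ 11 (mod 25)
16^5 ≡ 1 (mod 25) ✓
Hence ord(16) = 5.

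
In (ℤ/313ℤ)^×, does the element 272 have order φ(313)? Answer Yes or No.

Yes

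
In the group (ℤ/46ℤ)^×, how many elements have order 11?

10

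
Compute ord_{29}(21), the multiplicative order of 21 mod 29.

By Lagrange's theorem, ord_29(21) divides φ(29) = 29 − 1 = 28 = 2^2 · 7.
Divisors of 28: 1, 2, 4, 7, 14, 28.
Test each divisor d:
21^1 ≡ 21
21^2 ≡ 6
21^4 ≡ 7
21^7 ≡ 12
21^14 ≡ 28
21^28 ≡ 1
Therefore the multiplicative order of 21 modulo 29 is 28.

28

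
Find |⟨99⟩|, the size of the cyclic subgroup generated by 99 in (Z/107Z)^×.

By Lagrange's theorem, ord_107(99) divides φ(107) = 107 − 1 = 106 = 2 · 53.
Divisors of 106: 1, 2, 53, 106.
Check 99^d mod 107 for each divisor in increasing order:
99^1 ≡ 99 (mod 107)
99^2 ≡ 64 (mod 107)
99^53 ≡ 1 (mod 107) ✓
So ord_107(99) = 53.

53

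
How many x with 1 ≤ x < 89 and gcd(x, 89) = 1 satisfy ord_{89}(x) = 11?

φ(89) = 89 − 1 = 88 = 2^3 · 11.
(Z/89Z)^× is cyclic (|G| = 88); a cyclic group of order m has exactly φ(d) elements of each order d | m, and none otherwise.
11 | 88, and φ(11) = 11 − 1 = 10.

10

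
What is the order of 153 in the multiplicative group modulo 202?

By Lagrange's theorem, ord_202(153) divides φ(202) = φ(2)·φ(101) = 1·100 = 100 = 2^2 · 5^2.
Divisors of 100: 1, 2, 4, 5, 10, 20, 25, 50, 100.
Compute 153^d (mod 202) for the divisors d until we hit 1:
153^1 ≡ 153 (mod 202)
153^2 ≡ 179 (mod 202)
153^4 ≡ 125 (mod 202)
153^5 ≡ 137 (mod 202)
153^10 ≡ 185 (mod 202)
153^20 ≡ 87 (mod 202)
153^25 ≡ 1 (mod 202) ✓
Therefore the multiplicative order of 153 modulo 202 is 25.

25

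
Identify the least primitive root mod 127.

3

φ(127) = 127 − 1 = 126 = 2 · 3^2 · 7.
g is a primitive root iff g^(126/q) ≢ 1 (mod 127) for each prime q ∈ {2, 3, 7}.
g = 2: 2^63 ≡ 1 — hits 1, so not a primitive root.
g = 3: 3^63 ≡ 126; 3^42 ≡ 107; 3^18 ≡ 4 — none is 1, so 3 is a primitive root.
Hence the least primitive root of 127 is 3.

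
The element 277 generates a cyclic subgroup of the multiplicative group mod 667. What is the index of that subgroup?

88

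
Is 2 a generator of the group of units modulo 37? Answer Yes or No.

Yes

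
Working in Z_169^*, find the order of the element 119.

156

By Lagrange's theorem, ord_169(119) divides φ(169) = φ(13^2) = 13·(13−1) = 156 = 2^2 · 3 · 13.
Divisors of 156: 1, 2, 3, 4, 6, 12, 13, 26, 39, 52, 78, 156.
Test each divisor d:
119^1 ≡ 119 (mod 169)
119^2 ≡ 134 (mod 169)
119^3 ≡ 60 (mod 169)
119^4 ≡ 42 (mod 169)
119^6 ≡ 51 (mod 169)
119^12 ≡ 66 (mod 169)
119^13 ≡ 80 (mod 169)
119^26 ≡ 147 (mod 169)
119^39 ≡ 99 (mod 169)
119^52 ≡ 146 (mod 169)
119^78 ≡ 168 (mod 169)
119^156 ≡ 1 (mod 169) ✓
So ord_169(119) = 156.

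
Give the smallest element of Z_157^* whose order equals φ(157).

5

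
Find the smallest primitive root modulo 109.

φ(109) = 109 − 1 = 108 = 2^2 · 3^3.
g is a primitive root iff g^(108/q) ≢ 1 (mod 109) for each prime q ∈ {2, 3}.
g = 2: 2^54 ≡ 108; 2^36 ≡ 1 — hits 1, so not a primitive root.
g = 3: 3^54 ≡ 1 — hits 1, so not a primitive root.
g = 4: 4^54 ≡ 1 — hits 1, so not a primitive root.
g = 5: 5^54 ≡ 1 — hits 1, so not a primitive root.
g = 6: 6^54 ≡ 108; 6^36 ≡ 63 — none is 1, so 6 is a primitive root.
The smallest primitive root modulo 109 is 6.

6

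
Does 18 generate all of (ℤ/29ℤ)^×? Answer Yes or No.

Yes

φ(29) = 29 − 1 = 28 = 2^2 · 7.
An element g generates (Z/29Z)^× iff g^(28/q) ≢ 1 (mod 29) for each prime q ∈ {2, 7}.
18^14 ≡ 28 (mod 29)  [q = 2: ≢ 1 ✓]
18^4 ≡ 25 (mod 29)  [q = 7: ≢ 1 ✓]
Every test exponent gives a nontrivial residue, hence 18 generates the full group.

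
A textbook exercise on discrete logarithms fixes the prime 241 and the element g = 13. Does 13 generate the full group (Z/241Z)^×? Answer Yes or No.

Yes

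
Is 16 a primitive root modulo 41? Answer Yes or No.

No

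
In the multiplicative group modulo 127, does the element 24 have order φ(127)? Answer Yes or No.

φ(127) = 127 − 1 = 126 = 2 · 3^2 · 7.
24 is a primitive root mod 127 iff 24^(φ(127)/q) ≢ 1 for every prime q | φ(127), i.e. q ∈ {2, 3, 7}.
24^63 ≡ 126 (mod 127)  [q = 2: ≢ 1 ✓]
24^42 ≡ 107 (mod 127)  [q = 3: ≢ 1 ✓]
24^18 ≡ 1 (mod 127)  [q = 7: ≡ 1 ✗]
24^18 ≡ 1 shows ord(24) | 18, strictly less than φ(127); not a primitive root.

No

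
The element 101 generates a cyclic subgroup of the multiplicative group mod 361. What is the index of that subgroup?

2

By Lagrange's theorem, ord_361(101) divides φ(361) = φ(19^2) = 19·(19−1) = 342 = 2 · 3^2 · 19.
Divisors of 342: 1, 2, 3, 6, 9, 18, 19, 38, 57, 114, 171, 342.
Evaluate successive powers at the divisors of 342:
101^1 ≡ 101
101^2 ≡ 93
101^3 ≡ 7
101^6 ≡ 49
101^9 ≡ 343
101^18 ≡ 324
101^19 ≡ 234
101^38 ≡ 245
101^57 ≡ 292
101^114 ≡ 68
101^171 ≡ 1
The order of 101 is 171, so the subgroup it generates has 171 elements.
Index = |(Z/361Z)^×| / |⟨101⟩| = 342 / 171 = 2.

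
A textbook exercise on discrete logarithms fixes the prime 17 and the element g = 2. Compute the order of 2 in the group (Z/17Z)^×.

8

Since 2 ∈ (Z/17Z)^×, its order divides φ(17) = 17 − 1 = 16 = 2^4.
Divisors of 16: 1, 2, 4, 8, 16.
Compute 2^d (mod 17) for the divisors d until we hit 1:
2^1 ≡ 2
2^2 ≡ 4
2^4 ≡ 16
2^8 ≡ 1
Hence ord(2) = 8.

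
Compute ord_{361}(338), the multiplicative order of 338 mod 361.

342

By Lagrange's theorem, ord_361(338) divides φ(361) = φ(19^2) = 19·(19−1) = 342 = 2 · 3^2 · 19.
Divisors of 342: 1, 2, 3, 6, 9, 18, 19, 38, 57, 114, 171, 342.
Test each divisor d:
338^1 ≡ 338 (mod 361)
338^2 ≡ 168 (mod 361)
338^3 ≡ 107 (mod 361)
338^6 ≡ 258 (mod 361)
338^9 ≡ 170 (mod 361)
338^18 ≡ 20 (mod 361)
338^19 ≡ 262 (mod 361)
338^38 ≡ 54 (mod 361)
338^57 ≡ 69 (mod 361)
338^114 ≡ 68 (mod 361)
338^171 ≡ 360 (mod 361)
338^342 ≡ 1 (mod 361) ✓
So ord_361(338) = 342.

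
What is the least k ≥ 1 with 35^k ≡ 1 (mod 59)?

29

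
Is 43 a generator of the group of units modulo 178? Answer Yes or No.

φ(178) = φ(2)·φ(89) = 1·88 = 88 = 2^3 · 11.
Test 43^(88/q) mod 178 for each prime factor q of 88:
43^44 ≡ 177 (mod 178)  [q = 2: ≢ 1 ✓]
43^8 ≡ 67 (mod 178)  [q = 11: ≢ 1 ✓]
All checks pass, so 43 has order 88 and is a primitive root modulo 178.

Yes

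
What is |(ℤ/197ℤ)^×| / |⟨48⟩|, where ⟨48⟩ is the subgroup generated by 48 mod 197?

1

Since 48 ∈ (Z/197Z)^×, its order divides φ(197) = 197 − 1 = 196 = 2^2 · 7^2.
Divisors of 196: 1, 2, 4, 7, 14, 28, 49, 98, 196.
Test each divisor d:
48^1 ≡ 48
48^2 ≡ 137
48^4 ≡ 54
48^7 ≡ 110
48^14 ≡ 83
48^28 ≡ 191
48^49 ≡ 183
48^98 ≡ 196
48^196 ≡ 1
The order of 48 is 196, so the subgroup it generates has 196 elements.
[(Z/197Z)^× : ⟨48⟩] = 196/196 = 1.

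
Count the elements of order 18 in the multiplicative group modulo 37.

φ(37) = 37 − 1 = 36 = 2^2 · 3^2.
(Z/37Z)^× is cyclic (|G| = 36); a cyclic group of order m has exactly φ(d) elements of each order d | m, and none otherwise.
18 = 2 · 3^2 divides 36, and φ(18) = 6.

6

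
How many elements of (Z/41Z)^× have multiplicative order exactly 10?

4

φ(41) = 41 − 1 = 40 = 2^3 · 5.
(Z/41Z)^× is cyclic (|G| = 40); a cyclic group of order m has exactly φ(d) elements of each order d | m, and none otherwise.
10 = 2 · 5 divides 40, and φ(10) = 4.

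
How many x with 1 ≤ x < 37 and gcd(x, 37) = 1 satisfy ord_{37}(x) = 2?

1

φ(37) = 37 − 1 = 36 = 2^2 · 3^2.
Since (Z/37Z)^× is cyclic of order 36, the number of elements of order d is φ(d) when d | 36 and 0 otherwise.
2 | 36, and φ(2) = 2 − 1 = 1.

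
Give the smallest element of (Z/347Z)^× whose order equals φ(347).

2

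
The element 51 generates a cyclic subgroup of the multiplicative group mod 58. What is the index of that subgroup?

By Lagrange's theorem, ord_58(51) divides φ(58) = φ(2)·φ(29) = 1·28 = 28 = 2^2 · 7.
Divisors of 28: 1, 2, 4, 7, 14, 28.
Test each divisor d:
51^1 ≡ 51 (mod 58)
51^2 ≡ 49 (mod 58)
51^4 ≡ 23 (mod 58)
51^7 ≡ 57 (mod 58)
51^14 ≡ 1 (mod 58) ✓
Thus |⟨51⟩| = ord(51) = 14.
Index = |(Z/58Z)^×| / |⟨51⟩| = 28 / 14 = 2.

2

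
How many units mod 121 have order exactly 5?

φ(121) = φ(11^2) = 11·(11−1) = 110 = 2 · 5 · 11.
In a cyclic group of order 110, there are φ(d) elements of order d for each divisor d of 110, and zero for non-divisors.
5 | 110, and φ(5) = 5 − 1 = 4.

4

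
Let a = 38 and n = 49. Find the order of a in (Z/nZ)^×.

ord(38) | φ(49) = φ(7^2) = 7·(7−1) = 42 = 2 · 3 · 7.
Divisors of 42: 1, 2, 3, 6, 7, 14, 21, 42.
Test each divisor d:
38^1 ≡ 38 (mod 49)
38^2 ≡ 23 (mod 49)
38^3 ≡ 41 (mod 49)
38^6 ≡ 15 (mod 49)
38^7 ≡ 31 (mod 49)
38^14 ≡ 30 (mod 49)
38^21 ≡ 48 (mod 49)
38^42 ≡ 1 (mod 49) ✓
Hence ord(38) = 42.

42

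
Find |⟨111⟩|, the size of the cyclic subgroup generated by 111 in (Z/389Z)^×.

The order of 111 must divide φ(389) = 389 − 1 = 388 = 2^2 · 97.
Divisors of 388: 1, 2, 4, 97, 194, 388.
Evaluate successive powers at the divisors of 388:
111^1 ≡ 111
111^2 ≡ 262
111^4 ≡ 180
111^97 ≡ 388
111^194 ≡ 1
So ord_389(111) = 194.

194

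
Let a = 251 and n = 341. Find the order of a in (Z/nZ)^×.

30

By Lagrange's theorem, ord_341(251) divides φ(341) = φ(11·31) = (11−1)·(31−1) = 10·30 = 300 = 2^2 · 3 · 5^2.
Divisors of 300: 1, 2, 3, 4, 5, 6, 10, 12, 15, 20, 25, 30, 50, 60, 75, 100, 150, 300.
Test each divisor d:
251^1 ≡ 251
251^2 ≡ 257
251^3 ≡ 58
251^4 ≡ 236
251^5 ≡ 243
251^6 ≡ 295
251^10 ≡ 56
251^12 ≡ 70
251^15 ≡ 309
251^20 ≡ 67
251^25 ≡ 254
251^30 ≡ 1
So ord_341(251) = 30.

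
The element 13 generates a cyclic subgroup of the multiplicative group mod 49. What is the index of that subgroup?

Since 13 ∈ (Z/49Z)^×, its order divides φ(49) = φ(7^2) = 7·(7−1) = 42 = 2 · 3 · 7.
Divisors of 42: 1, 2, 3, 6, 7, 14, 21, 42.
Evaluate successive powers at the divisors of 42:
13^1 ≡ 13
13^2 ≡ 22
13^3 ≡ 41
13^6 ≡ 15
13^7 ≡ 48
13^14 ≡ 1
Thus |⟨13⟩| = ord(13) = 14.
Index = |(Z/49Z)^×| / |⟨13⟩| = 42 / 14 = 3.

3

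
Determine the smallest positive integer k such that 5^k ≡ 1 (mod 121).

ord(5) | φ(121) = φ(11^2) = 11·(11−1) = 110 = 2 · 5 · 11.
Divisors of 110: 1, 2, 5, 10, 11, 22, 55, 110.
Compute 5^d (mod 121) for the divisors d until we hit 1:
5^1 ≡ 5
5^2 ≡ 25
5^5 ≡ 100
5^10 ≡ 78
5^11 ≡ 27
5^22 ≡ 3
5^55 ≡ 1
Therefore the multiplicative order of 5 modulo 121 is 55.

55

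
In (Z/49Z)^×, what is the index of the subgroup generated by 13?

3

The order of 13 must divide φ(49) = φ(7^2) = 7·(7−1) = 42 = 2 · 3 · 7.
Divisors of 42: 1, 2, 3, 6, 7, 14, 21, 42.
Test each divisor d:
13^1 ≡ 13 (mod 49)
13^2 ≡ 22 (mod 49)
13^3 ≡ 41 (mod 49)
13^6 ≡ 15 (mod 49)
13^7 ≡ 48 (mod 49)
13^14 ≡ 1 (mod 49) ✓
The order of 13 is 14, so the subgroup it generates has 14 elements.
The index is φ(49) / ord(13) = 42 / 14 = 3.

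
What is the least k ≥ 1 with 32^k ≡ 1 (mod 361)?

The order of 32 must divide φ(361) = φ(19^2) = 19·(19−1) = 342 = 2 · 3^2 · 19.
Divisors of 342: 1, 2, 3, 6, 9, 18, 19, 38, 57, 114, 171, 342.
Test each divisor d:
32^1 ≡ 32 (mod 361)
32^2 ≡ 302 (mod 361)
32^3 ≡ 278 (mod 361)
32^6 ≡ 30 (mod 361)
32^9 ≡ 37 (mod 361)
32^18 ≡ 286 (mod 361)
32^19 ≡ 127 (mod 361)
32^38 ≡ 245 (mod 361)
32^57 ≡ 69 (mod 361)
32^114 ≡ 68 (mod 361)
32^171 ≡ 360 (mod 361)
32^342 ≡ 1 (mod 361) ✓
So ord_361(32) = 342.

342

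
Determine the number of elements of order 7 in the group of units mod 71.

6

φ(71) = 71 − 1 = 70 = 2 · 5 · 7.
Since (Z/71Z)^× is cyclic of order 70, the number of elements of order d is φ(d) when d | 70 and 0 otherwise.
7 | 70, and φ(7) = 7 − 1 = 6.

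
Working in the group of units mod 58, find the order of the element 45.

7

ord(45) | φ(58) = φ(2)·φ(29) = 1·28 = 28 = 2^2 · 7.
Divisors of 28: 1, 2, 4, 7, 14, 28.
Check 45^d mod 58 for each divisor in increasing order:
45^1 ≡ 45 (mod 58)
45^2 ≡ 53 (mod 58)
45^4 ≡ 25 (mod 58)
45^7 ≡ 1 (mod 58) ✓
Hence ord(45) = 7.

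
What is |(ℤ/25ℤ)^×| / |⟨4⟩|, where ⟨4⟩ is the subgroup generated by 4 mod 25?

Since 4 ∈ (Z/25Z)^×, its order divides φ(25) = φ(5^2) = 5·(5−1) = 20 = 2^2 · 5.
Divisors of 20: 1, 2, 4, 5, 10, 20.
Check 4^d mod 25 for each divisor in increasing order:
4^1 ≡ 4 (mod 25)
4^2 ≡ 16 (mod 25)
4^4 ≡ 6 (mod 25)
4^5 ≡ 24 (mod 25)
4^10 ≡ 1 (mod 25) ✓
The order of 4 is 10, so the subgroup it generates has 10 elements.
The index is φ(25) / ord(4) = 20 / 10 = 2.

2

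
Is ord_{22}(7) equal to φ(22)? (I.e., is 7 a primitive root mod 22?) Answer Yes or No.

φ(22) = φ(2)·φ(11) = 1·10 = 10 = 2 · 5.
An element g generates (Z/22Z)^× iff g^(10/q) ≢ 1 (mod 22) for each prime q ∈ {2, 5}.
7^5 ≡ 21 (mod 22)  [q = 2: ≢ 1 ✓]
7^2 ≡ 5 (mod 22)  [q = 5: ≢ 1 ✓]
Every test exponent gives a nontrivial residue, hence 7 generates the full group.

Yes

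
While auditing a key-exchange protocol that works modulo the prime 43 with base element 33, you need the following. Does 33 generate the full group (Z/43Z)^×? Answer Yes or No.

Yes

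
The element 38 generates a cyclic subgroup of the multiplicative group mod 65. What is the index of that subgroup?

By Lagrange's theorem, ord_65(38) divides φ(65) = φ(5·13) = (5−1)·(13−1) = 4·12 = 48 = 2^4 · 3.
Divisors of 48: 1, 2, 3, 4, 6, 8, 12, 16, 24, 48.
Check 38^d mod 65 for each divisor in increasing order:
38^1 ≡ 38 (mod 65)
38^2 ≡ 14 (mod 65)
38^3 ≡ 12 (mod 65)
38^4 ≡ 1 (mod 65) ✓
The order of 38 is 4, so the subgroup it generates has 4 elements.
[(Z/65Z)^× : ⟨38⟩] = 48/4 = 12.

12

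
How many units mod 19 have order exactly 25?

0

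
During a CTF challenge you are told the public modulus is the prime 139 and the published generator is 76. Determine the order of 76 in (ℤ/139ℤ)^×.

46

By Lagrange's theorem, ord_139(76) divides φ(139) = 139 − 1 = 138 = 2 · 3 · 23.
Divisors of 138: 1, 2, 3, 6, 23, 46, 69, 138.
Evaluate successive powers at the divisors of 138:
76^1 ≡ 76 (mod 139)
76^2 ≡ 77 (mod 139)
76^3 ≡ 14 (mod 139)
76^6 ≡ 57 (mod 139)
76^23 ≡ 138 (mod 139)
76^46 ≡ 1 (mod 139) ✓
So ord_139(76) = 46.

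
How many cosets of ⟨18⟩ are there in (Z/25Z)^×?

5

By Lagrange's theorem, ord_25(18) divides φ(25) = φ(5^2) = 5·(5−1) = 20 = 2^2 · 5.
Divisors of 20: 1, 2, 4, 5, 10, 20.
Test each divisor d:
18^1 ≡ 18 (mod 25)
18^2 ≡ 24 (mod 25)
18^4 ≡ 1 (mod 25) ✓
Thus |⟨18⟩| = ord(18) = 4.
[(Z/25Z)^× : ⟨18⟩] = 20/4 = 5.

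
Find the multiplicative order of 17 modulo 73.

Since 17 ∈ (Z/73Z)^×, its order divides φ(73) = 73 − 1 = 72 = 2^3 · 3^2.
Divisors of 72: 1, 2, 3, 4, 6, 8, 9, 12, 18, 24, 36, 72.
Compute 17^d (mod 73) for the divisors d until we hit 1:
17^1 ≡ 17
17^2 ≡ 70
17^3 ≡ 22
17^4 ≡ 9
17^6 ≡ 46
17^8 ≡ 8
17^9 ≡ 63
17^12 ≡ 72
17^18 ≡ 27
17^24 ≡ 1
So ord_73(17) = 24.

24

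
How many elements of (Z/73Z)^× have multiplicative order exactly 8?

4

φ(73) = 73 − 1 = 72 = 2^3 · 3^2.
Since (Z/73Z)^× is cyclic of order 72, the number of elements of order d is φ(d) when d | 72 and 0 otherwise.
8 = 2^3 divides 72, and φ(8) = 4.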